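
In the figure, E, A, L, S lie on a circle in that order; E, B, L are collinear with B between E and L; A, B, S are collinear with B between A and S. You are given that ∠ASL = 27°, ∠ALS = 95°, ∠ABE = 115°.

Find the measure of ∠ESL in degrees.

1. ∠LAS = 58°  [△ALS]
2. ∠LBS = 115°  [vertical angles at B]
3. ∠LES = 58°  [same arc LS]
4. ∠ELS = 38°  [△LBS]
5. ∠ESL = 84°  [△ELS]

∠ESL = 84°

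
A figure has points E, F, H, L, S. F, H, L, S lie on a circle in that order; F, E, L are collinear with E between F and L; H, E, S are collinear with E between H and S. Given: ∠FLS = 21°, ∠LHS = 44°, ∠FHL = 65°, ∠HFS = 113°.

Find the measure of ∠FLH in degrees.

∠FLH = 46°

1. ∠FHS = 21°  [same arc FS]
2. ∠FSH = 46°  [△FHS]
3. ∠FLH = 46°  [same arc FH]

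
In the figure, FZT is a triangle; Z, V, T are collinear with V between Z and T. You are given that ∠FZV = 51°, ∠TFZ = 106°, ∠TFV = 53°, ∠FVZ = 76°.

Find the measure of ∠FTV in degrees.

1. ∠FZT = 51°  [V on ray ZT]
2. ∠FTZ = 23°  [△FZT]
3. ∠FTV = 23°  [V on ray TZ]

∠FTV = 23°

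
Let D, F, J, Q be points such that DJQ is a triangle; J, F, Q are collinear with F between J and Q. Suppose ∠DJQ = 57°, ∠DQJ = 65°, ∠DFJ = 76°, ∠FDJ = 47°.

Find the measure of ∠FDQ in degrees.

∠FDQ = 11°

1. ∠DQF = 65°  [F on ray QJ]
2. ∠DFQ = 104°  [linear pair at F on JQ]
3. ∠FDQ = 11°  [△DFQ]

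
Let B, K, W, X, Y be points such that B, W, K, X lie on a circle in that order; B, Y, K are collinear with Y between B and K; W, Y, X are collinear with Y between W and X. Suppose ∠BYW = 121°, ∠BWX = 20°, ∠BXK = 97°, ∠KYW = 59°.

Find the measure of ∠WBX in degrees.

1. ∠BKX = 20°  [same arc BX]
2. ∠KBX = 63°  [△BKX]
3. ∠BYX = 59°  [vertical angles at Y]
4. ∠BXW = 58°  [△BYX]
5. ∠WBX = 102°  [△BWX]

∠WBX = 102°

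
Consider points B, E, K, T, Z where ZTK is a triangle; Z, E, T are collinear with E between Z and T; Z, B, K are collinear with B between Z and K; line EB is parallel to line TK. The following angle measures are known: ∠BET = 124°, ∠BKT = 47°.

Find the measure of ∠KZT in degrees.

∠KZT = 77°

1. ∠BEZ = 56°  [linear pair at E on ZT]
2. ∠TKZ = 47°  [B on ray KZ]
3. ∠KTZ = 56°  [EB∥TK, corresponding at E]
4. ∠KZT = 77°  [△ZTK]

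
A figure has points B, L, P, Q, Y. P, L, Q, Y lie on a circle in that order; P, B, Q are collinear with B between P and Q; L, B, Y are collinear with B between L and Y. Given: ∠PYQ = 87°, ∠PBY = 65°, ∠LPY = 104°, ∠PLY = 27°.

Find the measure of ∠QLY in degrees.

∠QLY = 66°

1. ∠QBY = 115°  [linear pair at B on PQ]
2. ∠LQY = 76°  [cyclic PLQY, opposite ∠P+∠Q]
3. ∠PQY = 27°  [same arc PY]
4. ∠LYQ = 38°  [△QBY]
5. ∠QLY = 66°  [△LQY]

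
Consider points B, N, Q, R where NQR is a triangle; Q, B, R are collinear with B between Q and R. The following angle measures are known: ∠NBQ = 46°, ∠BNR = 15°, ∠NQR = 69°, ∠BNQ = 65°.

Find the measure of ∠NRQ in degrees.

1. ∠NBR = 134°  [linear pair at B on QR]
2. ∠BRN = 31°  [△NBR]
3. ∠NRQ = 31°  [B on ray RQ]

∠NRQ = 31°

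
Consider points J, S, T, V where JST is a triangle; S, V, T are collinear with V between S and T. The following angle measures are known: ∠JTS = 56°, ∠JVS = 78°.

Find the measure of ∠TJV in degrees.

∠TJV = 22°

1. ∠JTV = 56°  [V on ray TS]
2. ∠JVT = 102°  [linear pair at V on ST]
3. ∠TJV = 22°  [△JVT]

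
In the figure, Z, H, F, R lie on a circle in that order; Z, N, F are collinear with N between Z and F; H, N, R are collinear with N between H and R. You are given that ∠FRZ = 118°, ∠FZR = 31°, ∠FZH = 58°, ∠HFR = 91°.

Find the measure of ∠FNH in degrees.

∠FNH = 89°

1. ∠FHZ = 62°  [cyclic ZHFR, opposite ∠H+∠R]
2. ∠FHR = 31°  [same arc FR]
3. ∠HFZ = 60°  [△ZHF]
4. ∠FNH = 89°  [△HNF]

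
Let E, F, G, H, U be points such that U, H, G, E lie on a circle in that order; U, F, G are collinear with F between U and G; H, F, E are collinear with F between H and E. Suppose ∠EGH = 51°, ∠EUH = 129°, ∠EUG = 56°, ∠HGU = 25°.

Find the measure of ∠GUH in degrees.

∠GUH = 73°

1. ∠EHG = 56°  [same arc GE]
2. ∠GEH = 73°  [△HGE]
3. ∠GUH = 73°  [same arc HG]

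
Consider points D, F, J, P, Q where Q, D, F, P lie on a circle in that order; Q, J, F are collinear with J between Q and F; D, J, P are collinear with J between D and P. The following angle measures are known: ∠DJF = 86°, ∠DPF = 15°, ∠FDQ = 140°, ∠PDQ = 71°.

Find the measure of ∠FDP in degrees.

∠FDP = 69°

1. ∠DQF = 15°  [same arc DF]
2. ∠DFQ = 25°  [△QDF]
3. ∠FDP = 69°  [△DJF]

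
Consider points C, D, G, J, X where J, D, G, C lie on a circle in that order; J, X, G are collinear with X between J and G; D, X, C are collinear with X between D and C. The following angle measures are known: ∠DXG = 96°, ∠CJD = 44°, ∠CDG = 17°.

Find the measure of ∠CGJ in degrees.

1. ∠CXJ = 96°  [vertical angles at X]
2. ∠CGD = 136°  [cyclic JDGC, opposite ∠J+∠G]
3. ∠DCG = 27°  [△DGC]
4. ∠CXG = 84°  [linear pair at X on JG]
5. ∠CGJ = 69°  [△GXC]

∠CGJ = 69°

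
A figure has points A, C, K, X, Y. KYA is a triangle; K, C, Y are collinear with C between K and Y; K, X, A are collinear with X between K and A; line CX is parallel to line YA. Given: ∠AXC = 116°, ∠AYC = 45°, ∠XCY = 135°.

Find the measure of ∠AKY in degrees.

∠AKY = 71°

1. ∠CXK = 64°  [linear pair at X on KA]
2. ∠AYK = 45°  [C on ray YK]
3. ∠KAY = 64°  [CX∥YA, corresponding at X]
4. ∠AKY = 71°  [△KYA]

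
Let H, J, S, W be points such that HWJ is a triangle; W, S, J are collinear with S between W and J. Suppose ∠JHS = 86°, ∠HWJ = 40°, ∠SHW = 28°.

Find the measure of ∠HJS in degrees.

1. ∠HWS = 40°  [S on ray WJ]
2. ∠HSW = 112°  [△HWS]
3. ∠HSJ = 68°  [linear pair at S on WJ]
4. ∠HJS = 26°  [△HSJ]

∠HJS = 26°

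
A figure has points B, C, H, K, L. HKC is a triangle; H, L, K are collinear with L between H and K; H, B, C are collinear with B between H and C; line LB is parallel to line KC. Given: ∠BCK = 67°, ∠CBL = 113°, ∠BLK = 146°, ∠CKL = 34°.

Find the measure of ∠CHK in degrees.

1. ∠HCK = 67°  [B on ray CH]
2. ∠CKH = 34°  [L on ray KH]
3. ∠CHK = 79°  [△HKC]

∠CHK = 79°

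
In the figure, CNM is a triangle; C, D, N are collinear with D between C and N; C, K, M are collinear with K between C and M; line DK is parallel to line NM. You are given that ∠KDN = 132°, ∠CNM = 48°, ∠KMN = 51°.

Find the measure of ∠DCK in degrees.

1. ∠CMN = 51°  [K on ray MC]
2. ∠MCN = 81°  [△CNM]
3. ∠DCK = 81°  [D on CN, K on CM]

∠DCK = 81°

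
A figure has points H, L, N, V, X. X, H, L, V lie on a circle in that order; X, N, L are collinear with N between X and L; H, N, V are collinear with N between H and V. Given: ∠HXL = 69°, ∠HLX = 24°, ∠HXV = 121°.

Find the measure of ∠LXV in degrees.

∠LXV = 52°

1. ∠HVL = 69°  [same arc HL]
2. ∠HLV = 59°  [cyclic XHLV, opposite ∠X+∠L]
3. ∠LHV = 52°  [△HLV]
4. ∠LXV = 52°  [same arc LV]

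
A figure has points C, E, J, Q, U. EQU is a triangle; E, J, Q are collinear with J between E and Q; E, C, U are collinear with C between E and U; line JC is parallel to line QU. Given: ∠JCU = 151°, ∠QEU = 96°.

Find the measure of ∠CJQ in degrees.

∠CJQ = 125°

1. ∠ECJ = 29°  [linear pair at C on EU]
2. ∠CEJ = 96°  [J on EQ, C on EU]
3. ∠CJE = 55°  [△EJC]
4. ∠CJQ = 125°  [linear pair at J on EQ]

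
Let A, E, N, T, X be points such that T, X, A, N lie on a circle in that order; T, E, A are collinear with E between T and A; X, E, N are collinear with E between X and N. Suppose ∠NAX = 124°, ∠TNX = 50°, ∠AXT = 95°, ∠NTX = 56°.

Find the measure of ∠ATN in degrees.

1. ∠NXT = 74°  [△TXN]
2. ∠ANT = 85°  [cyclic TXAN, opposite ∠X+∠N]
3. ∠NAT = 74°  [same arc TN]
4. ∠ATN = 21°  [△TAN]

∠ATN = 21°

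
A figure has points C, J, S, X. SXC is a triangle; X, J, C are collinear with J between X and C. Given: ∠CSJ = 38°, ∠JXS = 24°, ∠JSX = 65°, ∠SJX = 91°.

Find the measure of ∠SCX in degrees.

∠SCX = 53°

1. ∠CJS = 89°  [linear pair at J on XC]
2. ∠JCS = 53°  [△SJC]
3. ∠SCX = 53°  [J on ray CX]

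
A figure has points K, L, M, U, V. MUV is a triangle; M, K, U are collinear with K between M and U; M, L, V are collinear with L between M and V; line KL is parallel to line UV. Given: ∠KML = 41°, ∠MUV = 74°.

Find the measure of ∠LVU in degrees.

∠LVU = 65°

1. ∠UMV = 41°  [K on MU, L on MV]
2. ∠MVU = 65°  [△MUV]
3. ∠LVU = 65°  [L on ray VM]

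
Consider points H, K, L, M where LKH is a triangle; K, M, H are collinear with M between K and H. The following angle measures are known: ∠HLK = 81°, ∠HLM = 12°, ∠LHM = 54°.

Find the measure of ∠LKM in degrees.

∠LKM = 45°

1. ∠KHL = 54°  [M on ray HK]
2. ∠HKL = 45°  [△LKH]
3. ∠LKM = 45°  [M on ray KH]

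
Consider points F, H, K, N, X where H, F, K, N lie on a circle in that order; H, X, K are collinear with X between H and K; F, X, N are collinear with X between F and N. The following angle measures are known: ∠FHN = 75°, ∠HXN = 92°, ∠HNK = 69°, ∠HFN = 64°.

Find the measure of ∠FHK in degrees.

1. ∠FNH = 41°  [△HFN]
2. ∠HFK = 111°  [cyclic HFKN, opposite ∠F+∠N]
3. ∠FKH = 41°  [same arc HF]
4. ∠FHK = 28°  [△HFK]

∠FHK = 28°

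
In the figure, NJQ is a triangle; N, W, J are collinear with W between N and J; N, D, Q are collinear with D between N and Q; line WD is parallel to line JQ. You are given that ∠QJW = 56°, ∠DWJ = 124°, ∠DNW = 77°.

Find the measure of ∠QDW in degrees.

1. ∠DWN = 56°  [linear pair at W on NJ]
2. ∠NDW = 47°  [△NWD]
3. ∠QDW = 133°  [linear pair at D on NQ]

∠QDW = 133°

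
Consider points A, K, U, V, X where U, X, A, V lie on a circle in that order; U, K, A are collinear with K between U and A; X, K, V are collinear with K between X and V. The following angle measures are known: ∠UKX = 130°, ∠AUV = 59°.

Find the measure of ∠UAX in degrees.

∠UAX = 71°

1. ∠AKX = 50°  [linear pair at K on UA]
2. ∠AXV = 59°  [same arc AV]
3. ∠UAX = 71°  [△XKA]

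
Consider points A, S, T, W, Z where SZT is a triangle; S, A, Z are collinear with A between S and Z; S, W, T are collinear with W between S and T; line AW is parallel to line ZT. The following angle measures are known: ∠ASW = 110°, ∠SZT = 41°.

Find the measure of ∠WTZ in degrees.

1. ∠TSZ = 110°  [A on SZ, W on ST]
2. ∠STZ = 29°  [△SZT]
3. ∠WTZ = 29°  [W on ray TS]

∠WTZ = 29°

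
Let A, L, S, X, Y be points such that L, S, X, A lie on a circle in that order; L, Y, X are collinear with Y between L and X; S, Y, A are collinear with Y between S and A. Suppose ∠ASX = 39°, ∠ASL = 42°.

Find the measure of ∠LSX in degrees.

∠LSX = 81°

1. ∠ALX = 39°  [same arc XA]
2. ∠AXL = 42°  [same arc LA]
3. ∠LAX = 99°  [△LXA]
4. ∠LSX = 81°  [cyclic LSXA, opposite ∠S+∠A]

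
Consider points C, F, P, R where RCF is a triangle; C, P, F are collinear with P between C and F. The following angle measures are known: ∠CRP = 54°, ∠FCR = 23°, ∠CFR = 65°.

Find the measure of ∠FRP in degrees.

∠FRP = 38°

1. ∠PCR = 23°  [P on ray CF]
2. ∠PFR = 65°  [P on ray FC]
3. ∠CPR = 103°  [△RCP]
4. ∠FPR = 77°  [linear pair at P on CF]
5. ∠FRP = 38°  [△RPF]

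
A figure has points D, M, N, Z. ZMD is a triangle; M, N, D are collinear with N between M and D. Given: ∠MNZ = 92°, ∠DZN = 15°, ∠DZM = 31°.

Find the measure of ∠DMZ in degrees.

1. ∠DNZ = 88°  [linear pair at N on MD]
2. ∠NDZ = 77°  [△ZND]
3. ∠MDZ = 77°  [N on ray DM]
4. ∠DMZ = 72°  [△ZMD]

∠DMZ = 72°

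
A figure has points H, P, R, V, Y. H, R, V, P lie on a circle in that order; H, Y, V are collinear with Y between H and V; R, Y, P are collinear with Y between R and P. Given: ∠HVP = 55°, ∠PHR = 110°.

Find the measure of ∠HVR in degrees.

1. ∠HRP = 55°  [same arc HP]
2. ∠HPR = 15°  [△HRP]
3. ∠HVR = 15°  [same arc HR]

∠HVR = 15°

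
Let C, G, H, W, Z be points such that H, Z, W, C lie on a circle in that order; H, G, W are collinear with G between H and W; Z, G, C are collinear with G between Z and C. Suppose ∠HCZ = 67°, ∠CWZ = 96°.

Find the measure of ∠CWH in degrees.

∠CWH = 29°

1. ∠CHZ = 84°  [cyclic HZWC, opposite ∠H+∠W]
2. ∠CZH = 29°  [△HZC]
3. ∠CWH = 29°  [same arc HC]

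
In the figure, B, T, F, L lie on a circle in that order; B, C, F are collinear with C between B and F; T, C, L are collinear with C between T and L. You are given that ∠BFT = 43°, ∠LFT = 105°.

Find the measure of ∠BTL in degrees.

∠BTL = 62°

1. ∠BLT = 43°  [same arc BT]
2. ∠LBT = 75°  [cyclic BTFL, opposite ∠B+∠F]
3. ∠BTL = 62°  [△BTL]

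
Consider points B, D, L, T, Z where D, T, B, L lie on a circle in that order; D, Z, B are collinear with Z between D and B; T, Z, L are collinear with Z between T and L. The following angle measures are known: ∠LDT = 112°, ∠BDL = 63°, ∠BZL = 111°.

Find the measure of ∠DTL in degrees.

1. ∠DZL = 69°  [linear pair at Z on DB]
2. ∠DLT = 48°  [△DZL]
3. ∠DTL = 20°  [△DTL]

∠DTL = 20°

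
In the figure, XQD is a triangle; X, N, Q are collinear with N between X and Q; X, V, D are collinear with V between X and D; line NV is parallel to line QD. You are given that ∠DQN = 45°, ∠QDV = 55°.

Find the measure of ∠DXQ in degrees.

1. ∠DQX = 45°  [N on ray QX]
2. ∠QDX = 55°  [V on ray DX]
3. ∠DXQ = 80°  [△XQD]

∠DXQ = 80°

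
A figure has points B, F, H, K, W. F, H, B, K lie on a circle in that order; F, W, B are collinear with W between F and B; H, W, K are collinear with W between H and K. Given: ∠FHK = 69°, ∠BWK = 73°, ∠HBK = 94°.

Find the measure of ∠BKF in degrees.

1. ∠FBK = 69°  [same arc FK]
2. ∠BKH = 38°  [△BWK]
3. ∠BHK = 48°  [△HBK]
4. ∠BFK = 48°  [same arc BK]
5. ∠BKF = 63°  [△FBK]

∠BKF = 63°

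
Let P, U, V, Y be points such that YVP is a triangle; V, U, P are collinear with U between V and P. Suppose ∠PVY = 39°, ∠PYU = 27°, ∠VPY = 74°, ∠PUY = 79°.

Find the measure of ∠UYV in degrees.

1. ∠UVY = 39°  [U on ray VP]
2. ∠VUY = 101°  [linear pair at U on VP]
3. ∠UYV = 40°  [△YVU]

∠UYV = 40°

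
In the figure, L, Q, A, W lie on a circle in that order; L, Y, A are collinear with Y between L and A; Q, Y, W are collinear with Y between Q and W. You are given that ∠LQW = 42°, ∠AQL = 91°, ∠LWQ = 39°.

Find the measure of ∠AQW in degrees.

∠AQW = 49°

1. ∠LAW = 42°  [same arc LW]
2. ∠AWL = 89°  [cyclic LQAW, opposite ∠Q+∠W]
3. ∠ALW = 49°  [△LAW]
4. ∠AQW = 49°  [same arc AW]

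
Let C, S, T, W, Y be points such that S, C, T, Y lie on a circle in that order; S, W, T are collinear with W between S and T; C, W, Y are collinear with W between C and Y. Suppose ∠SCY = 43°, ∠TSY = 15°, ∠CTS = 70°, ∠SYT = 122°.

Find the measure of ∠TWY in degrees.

∠TWY = 85°

1. ∠CYS = 70°  [same arc SC]
2. ∠SWY = 95°  [△SWY]
3. ∠TWY = 85°  [linear pair at W on ST]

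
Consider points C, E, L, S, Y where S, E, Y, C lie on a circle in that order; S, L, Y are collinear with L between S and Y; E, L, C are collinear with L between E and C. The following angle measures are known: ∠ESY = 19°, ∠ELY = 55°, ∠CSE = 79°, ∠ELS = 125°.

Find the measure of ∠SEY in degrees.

1. ∠CES = 36°  [△SLE]
2. ∠ECS = 65°  [△SEC]
3. ∠EYS = 65°  [same arc SE]
4. ∠SEY = 96°  [△SEY]

∠SEY = 96°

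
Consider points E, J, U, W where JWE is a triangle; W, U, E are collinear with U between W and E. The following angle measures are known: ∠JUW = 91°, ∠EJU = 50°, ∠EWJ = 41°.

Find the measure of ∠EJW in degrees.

1. ∠EUJ = 89°  [linear pair at U on WE]
2. ∠JEU = 41°  [△JUE]
3. ∠JEW = 41°  [U on ray EW]
4. ∠EJW = 98°  [△JWE]

∠EJW = 98°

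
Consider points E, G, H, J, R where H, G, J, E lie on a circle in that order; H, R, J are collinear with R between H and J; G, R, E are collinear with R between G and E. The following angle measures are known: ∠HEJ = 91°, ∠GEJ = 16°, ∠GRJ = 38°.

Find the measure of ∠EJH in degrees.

1. ∠GHJ = 16°  [same arc GJ]
2. ∠GRH = 142°  [linear pair at R on HJ]
3. ∠EGH = 22°  [△HRG]
4. ∠EJH = 22°  [same arc HE]

∠EJH = 22°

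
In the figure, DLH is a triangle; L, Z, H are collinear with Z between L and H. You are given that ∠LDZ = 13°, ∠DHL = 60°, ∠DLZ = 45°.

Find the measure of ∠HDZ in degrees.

1. ∠DZL = 122°  [△DLZ]
2. ∠DHZ = 60°  [Z on ray HL]
3. ∠DZH = 58°  [linear pair at Z on LH]
4. ∠HDZ = 62°  [△DZH]

∠HDZ = 62°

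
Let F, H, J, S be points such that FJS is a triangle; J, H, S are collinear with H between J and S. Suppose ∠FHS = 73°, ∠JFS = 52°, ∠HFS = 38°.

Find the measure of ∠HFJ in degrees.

∠HFJ = 14°

1. ∠FSH = 69°  [△FHS]
2. ∠FHJ = 107°  [linear pair at H on JS]
3. ∠FSJ = 69°  [H on ray SJ]
4. ∠FJS = 59°  [△FJS]
5. ∠FJH = 59°  [H on ray JS]
6. ∠HFJ = 14°  [△FJH]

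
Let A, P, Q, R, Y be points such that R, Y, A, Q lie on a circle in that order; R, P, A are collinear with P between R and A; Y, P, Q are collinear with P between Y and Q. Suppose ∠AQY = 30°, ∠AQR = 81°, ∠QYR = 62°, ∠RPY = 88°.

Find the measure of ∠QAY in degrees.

1. ∠ARY = 30°  [same arc YA]
2. ∠AYR = 99°  [cyclic RYAQ, opposite ∠Y+∠Q]
3. ∠APY = 92°  [linear pair at P on RA]
4. ∠RAY = 51°  [△RYA]
5. ∠AYQ = 37°  [△YPA]
6. ∠QAY = 113°  [△YAQ]

∠QAY = 113°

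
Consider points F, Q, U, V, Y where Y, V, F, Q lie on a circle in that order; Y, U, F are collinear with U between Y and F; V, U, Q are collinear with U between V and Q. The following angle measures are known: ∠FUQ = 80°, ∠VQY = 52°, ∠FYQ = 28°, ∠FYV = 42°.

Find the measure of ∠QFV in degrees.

∠QFV = 110°

1. ∠FVQ = 28°  [same arc FQ]
2. ∠FQV = 42°  [same arc VF]
3. ∠QFV = 110°  [△VFQ]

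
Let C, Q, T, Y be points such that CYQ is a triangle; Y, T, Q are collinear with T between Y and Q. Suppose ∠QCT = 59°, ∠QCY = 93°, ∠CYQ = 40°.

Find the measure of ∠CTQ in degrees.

∠CTQ = 74°

1. ∠CQY = 47°  [△CYQ]
2. ∠CQT = 47°  [T on ray QY]
3. ∠CTQ = 74°  [△CTQ]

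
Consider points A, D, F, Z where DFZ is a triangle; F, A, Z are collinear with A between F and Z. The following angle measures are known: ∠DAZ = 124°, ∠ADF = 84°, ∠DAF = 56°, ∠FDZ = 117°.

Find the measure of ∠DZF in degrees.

1. ∠AFD = 40°  [△DFA]
2. ∠DFZ = 40°  [A on ray FZ]
3. ∠DZF = 23°  [△DFZ]

∠DZF = 23°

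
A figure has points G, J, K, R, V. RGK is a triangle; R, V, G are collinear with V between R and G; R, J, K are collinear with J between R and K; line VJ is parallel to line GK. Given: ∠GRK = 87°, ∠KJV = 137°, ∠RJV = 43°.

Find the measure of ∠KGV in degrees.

1. ∠JRV = 87°  [V on RG, J on RK]
2. ∠JVR = 50°  [△RVJ]
3. ∠GVJ = 130°  [linear pair at V on RG]
4. ∠KGV = 50°  [VJ∥GK, co-interior at G–V]

∠KGV = 50°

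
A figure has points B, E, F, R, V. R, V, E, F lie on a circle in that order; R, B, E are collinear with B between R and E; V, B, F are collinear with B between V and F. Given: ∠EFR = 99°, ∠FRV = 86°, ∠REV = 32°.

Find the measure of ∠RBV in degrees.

1. ∠EVR = 81°  [cyclic RVEF, opposite ∠V+∠F]
2. ∠RFV = 32°  [same arc RV]
3. ∠ERV = 67°  [△RVE]
4. ∠FVR = 62°  [△RVF]
5. ∠RBV = 51°  [△RBV]

∠RBV = 51°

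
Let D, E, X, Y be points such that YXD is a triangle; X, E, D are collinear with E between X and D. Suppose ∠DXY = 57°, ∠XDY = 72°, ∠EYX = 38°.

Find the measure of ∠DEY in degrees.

1. ∠EXY = 57°  [E on ray XD]
2. ∠XEY = 85°  [△YXE]
3. ∠DEY = 95°  [linear pair at E on XD]

∠DEY = 95°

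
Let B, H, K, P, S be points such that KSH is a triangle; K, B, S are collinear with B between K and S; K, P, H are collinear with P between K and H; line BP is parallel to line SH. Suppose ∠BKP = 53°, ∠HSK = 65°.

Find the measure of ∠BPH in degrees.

1. ∠HKS = 53°  [B on KS, P on KH]
2. ∠KHS = 62°  [△KSH]
3. ∠BPK = 62°  [BP∥SH, corresponding at P]
4. ∠BPH = 118°  [linear pair at P on KH]

∠BPH = 118°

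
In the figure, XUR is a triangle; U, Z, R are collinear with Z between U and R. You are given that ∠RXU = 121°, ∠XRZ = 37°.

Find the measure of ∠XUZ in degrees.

1. ∠URX = 37°  [Z on ray RU]
2. ∠RUX = 22°  [△XUR]
3. ∠XUZ = 22°  [Z on ray UR]

∠XUZ = 22°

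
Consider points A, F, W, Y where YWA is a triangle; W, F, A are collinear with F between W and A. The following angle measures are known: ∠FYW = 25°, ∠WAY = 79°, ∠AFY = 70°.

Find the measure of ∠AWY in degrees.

1. ∠WFY = 110°  [linear pair at F on WA]
2. ∠FWY = 45°  [△YWF]
3. ∠AWY = 45°  [F on ray WA]

∠AWY = 45°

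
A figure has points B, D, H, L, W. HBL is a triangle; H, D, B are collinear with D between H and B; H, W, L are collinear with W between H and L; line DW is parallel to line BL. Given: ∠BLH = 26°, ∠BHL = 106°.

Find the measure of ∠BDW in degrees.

∠BDW = 132°

1. ∠HBL = 48°  [△HBL]
2. ∠HDW = 48°  [DW∥BL, corresponding at D]
3. ∠BDW = 132°  [linear pair at D on HB]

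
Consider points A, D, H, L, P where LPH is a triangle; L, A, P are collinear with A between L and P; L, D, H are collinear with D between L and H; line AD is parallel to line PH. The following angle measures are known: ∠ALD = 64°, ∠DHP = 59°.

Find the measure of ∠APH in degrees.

1. ∠HLP = 64°  [A on LP, D on LH]
2. ∠LHP = 59°  [D on ray HL]
3. ∠HPL = 57°  [△LPH]
4. ∠APH = 57°  [A on ray PL]

∠APH = 57°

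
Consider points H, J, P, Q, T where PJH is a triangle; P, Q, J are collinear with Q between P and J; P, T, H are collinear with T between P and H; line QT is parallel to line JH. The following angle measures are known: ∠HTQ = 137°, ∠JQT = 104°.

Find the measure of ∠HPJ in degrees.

∠HPJ = 61°

1. ∠PTQ = 43°  [linear pair at T on PH]
2. ∠PQT = 76°  [linear pair at Q on PJ]
3. ∠QPT = 61°  [△PQT]
4. ∠HPJ = 61°  [Q on PJ, T on PH]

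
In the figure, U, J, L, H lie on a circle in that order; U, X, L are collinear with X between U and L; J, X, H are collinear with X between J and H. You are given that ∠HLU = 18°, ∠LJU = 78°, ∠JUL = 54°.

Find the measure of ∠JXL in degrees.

∠JXL = 72°

1. ∠HJU = 18°  [same arc UH]
2. ∠JXU = 108°  [△UXJ]
3. ∠JXL = 72°  [linear pair at X on UL]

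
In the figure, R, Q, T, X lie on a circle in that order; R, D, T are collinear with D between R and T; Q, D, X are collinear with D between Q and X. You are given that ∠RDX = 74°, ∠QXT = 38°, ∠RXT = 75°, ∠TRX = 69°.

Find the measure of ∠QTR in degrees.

∠QTR = 37°

1. ∠QDT = 74°  [vertical angles at D]
2. ∠TQX = 69°  [same arc TX]
3. ∠QTR = 37°  [△QDT]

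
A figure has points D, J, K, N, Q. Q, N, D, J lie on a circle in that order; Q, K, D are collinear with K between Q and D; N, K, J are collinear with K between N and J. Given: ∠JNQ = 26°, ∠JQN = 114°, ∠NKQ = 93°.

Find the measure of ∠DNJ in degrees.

1. ∠JDQ = 26°  [same arc QJ]
2. ∠JDN = 66°  [cyclic QNDJ, opposite ∠Q+∠D]
3. ∠DKJ = 93°  [vertical angles at K]
4. ∠DJN = 61°  [△DKJ]
5. ∠DNJ = 53°  [△NDJ]

∠DNJ = 53°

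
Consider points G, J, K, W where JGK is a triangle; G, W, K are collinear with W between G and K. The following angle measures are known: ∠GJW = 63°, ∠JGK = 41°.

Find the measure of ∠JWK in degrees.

1. ∠JGW = 41°  [W on ray GK]
2. ∠GWJ = 76°  [△JGW]
3. ∠JWK = 104°  [linear pair at W on GK]

∠JWK = 104°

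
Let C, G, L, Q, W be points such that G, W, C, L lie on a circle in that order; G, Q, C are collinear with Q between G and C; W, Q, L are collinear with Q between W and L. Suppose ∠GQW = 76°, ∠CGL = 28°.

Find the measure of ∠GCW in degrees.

1. ∠CQW = 104°  [linear pair at Q on GC]
2. ∠CWL = 28°  [same arc CL]
3. ∠GCW = 48°  [△WQC]

∠GCW = 48°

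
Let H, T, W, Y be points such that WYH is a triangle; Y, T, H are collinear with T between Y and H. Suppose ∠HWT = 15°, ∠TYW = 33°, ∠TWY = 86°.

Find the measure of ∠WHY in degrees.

1. ∠WTY = 61°  [△WYT]
2. ∠HTW = 119°  [linear pair at T on YH]
3. ∠THW = 46°  [△WTH]
4. ∠WHY = 46°  [T on ray HY]

∠WHY = 46°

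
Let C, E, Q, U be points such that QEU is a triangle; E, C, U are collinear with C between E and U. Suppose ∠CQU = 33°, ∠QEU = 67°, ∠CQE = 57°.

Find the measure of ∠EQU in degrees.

∠EQU = 90°

1. ∠CEQ = 67°  [C on ray EU]
2. ∠ECQ = 56°  [△QEC]
3. ∠QCU = 124°  [linear pair at C on EU]
4. ∠CUQ = 23°  [△QCU]
5. ∠EUQ = 23°  [C on ray UE]
6. ∠EQU = 90°  [△QEU]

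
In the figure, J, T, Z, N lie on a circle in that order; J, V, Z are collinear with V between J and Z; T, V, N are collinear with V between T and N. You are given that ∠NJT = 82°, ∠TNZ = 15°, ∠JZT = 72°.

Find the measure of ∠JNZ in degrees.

∠JNZ = 87°

1. ∠TJZ = 15°  [same arc TZ]
2. ∠JTZ = 93°  [△JTZ]
3. ∠JNZ = 87°  [cyclic JTZN, opposite ∠T+∠N]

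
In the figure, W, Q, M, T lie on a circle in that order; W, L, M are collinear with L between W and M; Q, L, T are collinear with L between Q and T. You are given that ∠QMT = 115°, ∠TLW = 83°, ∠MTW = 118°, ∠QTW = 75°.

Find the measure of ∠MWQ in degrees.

∠MWQ = 43°

1. ∠MQW = 62°  [cyclic WQMT, opposite ∠Q+∠T]
2. ∠QMW = 75°  [same arc WQ]
3. ∠MWQ = 43°  [△WQM]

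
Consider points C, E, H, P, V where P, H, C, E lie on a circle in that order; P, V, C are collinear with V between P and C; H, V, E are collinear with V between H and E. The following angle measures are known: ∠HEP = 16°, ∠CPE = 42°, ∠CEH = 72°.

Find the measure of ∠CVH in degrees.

∠CVH = 122°

1. ∠HCP = 16°  [same arc PH]
2. ∠CHE = 42°  [same arc CE]
3. ∠CVH = 122°  [△HVC]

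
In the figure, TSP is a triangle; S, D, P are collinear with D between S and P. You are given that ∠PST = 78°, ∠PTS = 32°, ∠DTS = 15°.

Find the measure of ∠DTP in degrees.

∠DTP = 17°

1. ∠SPT = 70°  [△TSP]
2. ∠DST = 78°  [D on ray SP]
3. ∠SDT = 87°  [△TSD]
4. ∠DPT = 70°  [D on ray PS]
5. ∠PDT = 93°  [linear pair at D on SP]
6. ∠DTP = 17°  [△TDP]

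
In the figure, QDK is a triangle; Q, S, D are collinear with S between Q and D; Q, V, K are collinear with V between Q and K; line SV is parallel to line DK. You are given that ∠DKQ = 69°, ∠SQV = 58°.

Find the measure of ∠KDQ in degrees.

∠KDQ = 53°

1. ∠QVS = 69°  [SV∥DK, corresponding at V]
2. ∠QSV = 53°  [△QSV]
3. ∠KDQ = 53°  [SV∥DK, corresponding at S]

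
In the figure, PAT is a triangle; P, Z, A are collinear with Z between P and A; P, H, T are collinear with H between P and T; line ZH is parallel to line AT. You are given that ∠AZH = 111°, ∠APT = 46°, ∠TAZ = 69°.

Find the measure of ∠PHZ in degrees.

∠PHZ = 65°

1. ∠HZP = 69°  [linear pair at Z on PA]
2. ∠HPZ = 46°  [Z on PA, H on PT]
3. ∠PHZ = 65°  [△PZH]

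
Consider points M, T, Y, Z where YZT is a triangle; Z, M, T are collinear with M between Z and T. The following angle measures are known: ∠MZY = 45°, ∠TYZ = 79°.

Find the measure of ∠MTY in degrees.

1. ∠TZY = 45°  [M on ray ZT]
2. ∠YTZ = 56°  [△YZT]
3. ∠MTY = 56°  [M on ray TZ]

∠MTY = 56°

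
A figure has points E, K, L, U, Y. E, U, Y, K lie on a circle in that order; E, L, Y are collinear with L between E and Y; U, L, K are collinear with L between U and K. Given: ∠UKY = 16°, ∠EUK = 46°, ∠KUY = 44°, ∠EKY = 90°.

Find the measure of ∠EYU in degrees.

1. ∠UEY = 16°  [same arc UY]
2. ∠EUY = 90°  [cyclic EUYK, opposite ∠U+∠K]
3. ∠EYU = 74°  [△EUY]

∠EYU = 74°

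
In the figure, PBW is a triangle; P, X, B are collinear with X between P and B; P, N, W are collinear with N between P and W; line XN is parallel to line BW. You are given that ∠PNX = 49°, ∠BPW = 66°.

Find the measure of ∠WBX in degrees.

∠WBX = 65°

1. ∠BWP = 49°  [XN∥BW, corresponding at N]
2. ∠PBW = 65°  [△PBW]
3. ∠WBX = 65°  [X on ray BP]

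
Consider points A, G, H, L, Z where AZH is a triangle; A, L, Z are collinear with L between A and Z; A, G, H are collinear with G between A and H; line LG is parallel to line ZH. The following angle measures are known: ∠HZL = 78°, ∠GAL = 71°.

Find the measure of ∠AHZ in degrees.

1. ∠AZH = 78°  [L on ray ZA]
2. ∠HAZ = 71°  [L on AZ, G on AH]
3. ∠AHZ = 31°  [△AZH]

∠AHZ = 31°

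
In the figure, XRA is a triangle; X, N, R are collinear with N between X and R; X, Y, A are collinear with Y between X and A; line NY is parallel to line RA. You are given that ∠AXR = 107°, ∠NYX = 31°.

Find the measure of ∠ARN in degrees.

1. ∠NXY = 107°  [N on XR, Y on XA]
2. ∠XNY = 42°  [△XNY]
3. ∠RNY = 138°  [linear pair at N on XR]
4. ∠ARN = 42°  [NY∥RA, co-interior at R–N]

∠ARN = 42°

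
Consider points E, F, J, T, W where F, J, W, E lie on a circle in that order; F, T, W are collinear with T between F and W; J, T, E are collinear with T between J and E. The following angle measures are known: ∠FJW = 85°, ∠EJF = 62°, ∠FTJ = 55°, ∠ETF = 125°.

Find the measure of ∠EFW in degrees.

1. ∠FEW = 95°  [cyclic FJWE, opposite ∠J+∠E]
2. ∠EWF = 62°  [same arc FE]
3. ∠EFW = 23°  [△FWE]

∠EFW = 23°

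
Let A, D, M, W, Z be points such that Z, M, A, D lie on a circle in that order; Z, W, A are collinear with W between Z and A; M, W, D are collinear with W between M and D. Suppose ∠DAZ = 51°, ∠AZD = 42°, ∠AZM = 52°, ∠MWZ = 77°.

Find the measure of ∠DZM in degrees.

∠DZM = 94°

1. ∠AMD = 42°  [same arc AD]
2. ∠ADM = 52°  [same arc MA]
3. ∠DAM = 86°  [△MAD]
4. ∠DZM = 94°  [cyclic ZMAD, opposite ∠Z+∠A]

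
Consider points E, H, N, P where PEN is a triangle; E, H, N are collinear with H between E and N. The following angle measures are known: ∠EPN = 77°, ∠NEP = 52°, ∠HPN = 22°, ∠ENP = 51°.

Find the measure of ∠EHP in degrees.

∠EHP = 73°

1. ∠HNP = 51°  [H on ray NE]
2. ∠NHP = 107°  [△PHN]
3. ∠EHP = 73°  [linear pair at H on EN]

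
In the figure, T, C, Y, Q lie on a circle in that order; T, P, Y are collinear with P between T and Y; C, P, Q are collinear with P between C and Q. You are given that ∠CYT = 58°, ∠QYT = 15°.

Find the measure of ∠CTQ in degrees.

∠CTQ = 107°

1. ∠CQT = 58°  [same arc TC]
2. ∠QCT = 15°  [same arc TQ]
3. ∠CTQ = 107°  [△TCQ]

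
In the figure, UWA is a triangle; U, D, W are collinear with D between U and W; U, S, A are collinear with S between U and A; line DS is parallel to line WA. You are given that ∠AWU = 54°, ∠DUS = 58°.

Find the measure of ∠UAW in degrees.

∠UAW = 68°

1. ∠SDU = 54°  [DS∥WA, corresponding at D]
2. ∠DSU = 68°  [△UDS]
3. ∠UAW = 68°  [DS∥WA, corresponding at S]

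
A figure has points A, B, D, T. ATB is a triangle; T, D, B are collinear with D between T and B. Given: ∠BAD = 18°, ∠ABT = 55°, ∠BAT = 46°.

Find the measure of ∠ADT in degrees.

∠ADT = 73°

1. ∠ABD = 55°  [D on ray BT]
2. ∠ADB = 107°  [△ADB]
3. ∠ADT = 73°  [linear pair at D on TB]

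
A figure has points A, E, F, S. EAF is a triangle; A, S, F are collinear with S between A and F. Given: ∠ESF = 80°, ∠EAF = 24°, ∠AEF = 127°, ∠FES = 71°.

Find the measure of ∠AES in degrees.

1. ∠ASE = 100°  [linear pair at S on AF]
2. ∠EAS = 24°  [S on ray AF]
3. ∠AES = 56°  [△EAS]

∠AES = 56°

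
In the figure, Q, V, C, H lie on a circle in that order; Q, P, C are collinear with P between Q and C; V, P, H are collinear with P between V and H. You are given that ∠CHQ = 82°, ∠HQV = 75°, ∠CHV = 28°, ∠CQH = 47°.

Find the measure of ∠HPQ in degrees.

1. ∠HCQ = 51°  [△QCH]
2. ∠CPH = 101°  [△CPH]
3. ∠HPQ = 79°  [linear pair at P on QC]

∠HPQ = 79°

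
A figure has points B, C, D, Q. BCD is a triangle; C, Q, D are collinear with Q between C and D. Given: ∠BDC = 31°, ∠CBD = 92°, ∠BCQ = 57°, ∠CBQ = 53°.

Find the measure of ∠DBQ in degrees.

∠DBQ = 39°

1. ∠BDQ = 31°  [Q on ray DC]
2. ∠BQC = 70°  [△BCQ]
3. ∠BQD = 110°  [linear pair at Q on CD]
4. ∠DBQ = 39°  [△BQD]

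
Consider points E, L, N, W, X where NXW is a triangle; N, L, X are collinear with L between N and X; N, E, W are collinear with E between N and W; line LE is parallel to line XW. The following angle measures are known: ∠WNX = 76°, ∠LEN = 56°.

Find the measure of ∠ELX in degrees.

∠ELX = 132°

1. ∠ENL = 76°  [L on NX, E on NW]
2. ∠ELN = 48°  [△NLE]
3. ∠ELX = 132°  [linear pair at L on NX]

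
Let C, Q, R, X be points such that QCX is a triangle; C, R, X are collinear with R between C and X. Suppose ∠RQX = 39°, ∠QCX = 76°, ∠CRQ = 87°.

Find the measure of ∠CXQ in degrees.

∠CXQ = 48°

1. ∠QRX = 93°  [linear pair at R on CX]
2. ∠QXR = 48°  [△QRX]
3. ∠CXQ = 48°  [R on ray XC]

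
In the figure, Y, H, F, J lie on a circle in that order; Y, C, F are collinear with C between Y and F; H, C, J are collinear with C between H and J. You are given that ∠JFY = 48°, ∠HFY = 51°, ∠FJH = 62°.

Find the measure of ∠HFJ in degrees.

∠HFJ = 99°

1. ∠JHY = 48°  [same arc YJ]
2. ∠HJY = 51°  [same arc YH]
3. ∠HYJ = 81°  [△YHJ]
4. ∠HFJ = 99°  [cyclic YHFJ, opposite ∠Y+∠F]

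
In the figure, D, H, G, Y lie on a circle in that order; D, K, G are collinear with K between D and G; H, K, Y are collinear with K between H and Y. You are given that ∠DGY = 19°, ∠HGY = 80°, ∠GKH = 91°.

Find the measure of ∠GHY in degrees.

∠GHY = 28°

1. ∠DHY = 19°  [same arc DY]
2. ∠HDY = 100°  [cyclic DHGY, opposite ∠D+∠G]
3. ∠DKY = 91°  [vertical angles at K]
4. ∠DYH = 61°  [△DHY]
5. ∠GDY = 28°  [△DKY]
6. ∠GHY = 28°  [same arc GY]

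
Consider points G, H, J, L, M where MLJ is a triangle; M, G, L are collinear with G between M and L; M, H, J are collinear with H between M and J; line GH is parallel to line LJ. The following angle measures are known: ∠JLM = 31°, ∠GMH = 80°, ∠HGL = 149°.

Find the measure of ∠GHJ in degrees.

1. ∠HGM = 31°  [GH∥LJ, corresponding at G]
2. ∠GHM = 69°  [△MGH]
3. ∠GHJ = 111°  [linear pair at H on MJ]

∠GHJ = 111°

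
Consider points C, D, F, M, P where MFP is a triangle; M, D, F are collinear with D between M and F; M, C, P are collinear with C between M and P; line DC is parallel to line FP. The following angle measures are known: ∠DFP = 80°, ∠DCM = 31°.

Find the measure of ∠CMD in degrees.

1. ∠MFP = 80°  [D on ray FM]
2. ∠FPM = 31°  [DC∥FP, corresponding at C]
3. ∠FMP = 69°  [△MFP]
4. ∠CMD = 69°  [D on MF, C on MP]

∠CMD = 69°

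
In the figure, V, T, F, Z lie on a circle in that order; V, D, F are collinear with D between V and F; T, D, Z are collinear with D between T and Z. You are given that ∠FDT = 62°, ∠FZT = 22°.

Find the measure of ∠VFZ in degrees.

∠VFZ = 40°

1. ∠VDZ = 62°  [vertical angles at D]
2. ∠FDZ = 118°  [linear pair at D on VF]
3. ∠VFZ = 40°  [△FDZ]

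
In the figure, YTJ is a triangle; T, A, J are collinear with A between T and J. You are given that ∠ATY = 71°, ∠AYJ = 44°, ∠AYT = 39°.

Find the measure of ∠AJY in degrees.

∠AJY = 26°

1. ∠TAY = 70°  [△YTA]
2. ∠JAY = 110°  [linear pair at A on TJ]
3. ∠AJY = 26°  [△YAJ]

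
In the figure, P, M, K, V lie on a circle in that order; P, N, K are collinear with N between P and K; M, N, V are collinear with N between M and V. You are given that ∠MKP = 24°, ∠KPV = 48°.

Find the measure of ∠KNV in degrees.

∠KNV = 72°

1. ∠MVP = 24°  [same arc PM]
2. ∠PNV = 108°  [△PNV]
3. ∠KNV = 72°  [linear pair at N on PK]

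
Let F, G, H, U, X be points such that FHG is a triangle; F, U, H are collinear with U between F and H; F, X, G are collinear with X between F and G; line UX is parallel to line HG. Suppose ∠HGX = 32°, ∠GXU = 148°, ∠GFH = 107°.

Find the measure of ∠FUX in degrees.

∠FUX = 41°

1. ∠FXU = 32°  [linear pair at X on FG]
2. ∠UFX = 107°  [U on FH, X on FG]
3. ∠FUX = 41°  [△FUX]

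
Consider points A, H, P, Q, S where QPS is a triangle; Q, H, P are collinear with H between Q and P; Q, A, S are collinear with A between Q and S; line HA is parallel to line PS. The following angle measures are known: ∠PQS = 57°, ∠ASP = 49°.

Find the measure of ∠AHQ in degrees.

∠AHQ = 74°

1. ∠PSQ = 49°  [A on ray SQ]
2. ∠QPS = 74°  [△QPS]
3. ∠AHQ = 74°  [HA∥PS, corresponding at H]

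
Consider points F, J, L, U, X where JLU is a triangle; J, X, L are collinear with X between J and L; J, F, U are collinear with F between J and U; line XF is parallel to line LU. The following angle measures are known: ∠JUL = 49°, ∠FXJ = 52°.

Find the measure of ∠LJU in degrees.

∠LJU = 79°

1. ∠JFX = 49°  [XF∥LU, corresponding at F]
2. ∠FJX = 79°  [△JXF]
3. ∠LJU = 79°  [X on JL, F on JU]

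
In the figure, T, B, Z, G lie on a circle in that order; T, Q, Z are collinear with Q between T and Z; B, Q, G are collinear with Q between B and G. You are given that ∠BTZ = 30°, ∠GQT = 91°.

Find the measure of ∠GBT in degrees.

∠GBT = 61°

1. ∠BGZ = 30°  [same arc BZ]
2. ∠GQZ = 89°  [linear pair at Q on TZ]
3. ∠GZT = 61°  [△ZQG]
4. ∠GBT = 61°  [same arc TG]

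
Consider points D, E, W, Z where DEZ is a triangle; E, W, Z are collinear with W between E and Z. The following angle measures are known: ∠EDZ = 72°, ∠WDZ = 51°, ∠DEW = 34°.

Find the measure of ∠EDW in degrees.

∠EDW = 21°

1. ∠DEZ = 34°  [W on ray EZ]
2. ∠DZE = 74°  [△DEZ]
3. ∠DZW = 74°  [W on ray ZE]
4. ∠DWZ = 55°  [△DWZ]
5. ∠DWE = 125°  [linear pair at W on EZ]
6. ∠EDW = 21°  [△DEW]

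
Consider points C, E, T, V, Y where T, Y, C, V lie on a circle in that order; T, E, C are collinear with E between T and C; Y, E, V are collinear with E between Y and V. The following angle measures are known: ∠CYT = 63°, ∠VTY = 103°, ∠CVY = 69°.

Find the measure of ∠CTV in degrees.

1. ∠VCY = 77°  [cyclic TYCV, opposite ∠T+∠C]
2. ∠CYV = 34°  [△YCV]
3. ∠CTV = 34°  [same arc CV]

∠CTV = 34°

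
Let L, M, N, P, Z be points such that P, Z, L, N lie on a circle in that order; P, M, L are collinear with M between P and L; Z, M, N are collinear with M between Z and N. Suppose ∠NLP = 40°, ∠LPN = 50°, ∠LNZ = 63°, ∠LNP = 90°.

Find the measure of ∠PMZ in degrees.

1. ∠NZP = 40°  [same arc PN]
2. ∠LPZ = 63°  [same arc ZL]
3. ∠PMZ = 77°  [△PMZ]

∠PMZ = 77°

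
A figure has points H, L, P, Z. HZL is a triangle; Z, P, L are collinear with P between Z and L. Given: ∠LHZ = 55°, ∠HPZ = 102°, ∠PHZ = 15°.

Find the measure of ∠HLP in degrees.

∠HLP = 62°

1. ∠HZP = 63°  [△HZP]
2. ∠HZL = 63°  [P on ray ZL]
3. ∠HLZ = 62°  [△HZL]
4. ∠HLP = 62°  [P on ray LZ]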